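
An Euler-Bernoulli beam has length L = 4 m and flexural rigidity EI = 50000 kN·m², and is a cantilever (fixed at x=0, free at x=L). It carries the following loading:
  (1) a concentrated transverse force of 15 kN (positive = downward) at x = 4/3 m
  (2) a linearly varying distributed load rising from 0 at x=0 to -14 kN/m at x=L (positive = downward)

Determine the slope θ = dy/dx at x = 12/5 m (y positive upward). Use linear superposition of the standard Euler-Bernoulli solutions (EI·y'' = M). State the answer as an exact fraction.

θ(12/5) = 21109/11718750 rad

Load 1 — point force P=15 kN at a=4/3 m (b=L-a=8/3):
  θ_1 = -Pa²/(2EI)  [x>a] = -15·(4/3)²/(2·50000) = -1/3750 rad
Load 2 — triangular load w₀=-14 kN/m (0→w₀ over full span):
  θ_2 = (w₀Lx²/4-w₀L²x/3-w₀x⁴/(24L))/EI = ((-14)·4·(12/5)²/4-(-14)·4²·(12/5)/3-(-14)·(12/5)⁴/(24·4))/50000 = 4039/1953125 rad
Superposition: θ = Σ θ_i = 21109/11718750 rad ≈ 0.001801 rad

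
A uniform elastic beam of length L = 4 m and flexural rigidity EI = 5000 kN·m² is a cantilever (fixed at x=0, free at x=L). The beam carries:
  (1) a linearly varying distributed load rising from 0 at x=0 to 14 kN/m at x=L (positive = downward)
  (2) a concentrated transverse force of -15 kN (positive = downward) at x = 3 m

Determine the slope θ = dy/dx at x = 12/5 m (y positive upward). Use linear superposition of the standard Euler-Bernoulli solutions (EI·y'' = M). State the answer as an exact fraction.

θ(12/5) = -6031/781250 rad

Load 1 — triangular load w₀=14 kN/m (0→w₀ over full span):
  θ_1 = (w₀Lx²/4-w₀L²x/3-w₀x⁴/(24L))/EI = (14·4·(12/5)²/4-14·4²·(12/5)/3-14·(12/5)⁴/(24·4))/5000 = -8078/390625 rad
Load 2 — point force P=-15 kN at a=3 m (b=L-a=1):
  θ_2 = -Px(2a-x)/(2EI)  [x≤a] = -(-15)·(12/5)·(2·3-(12/5))/(2·5000) = 81/6250 rad
Superposition: θ = Σ θ_i = -6031/781250 rad ≈ -0.007720 rad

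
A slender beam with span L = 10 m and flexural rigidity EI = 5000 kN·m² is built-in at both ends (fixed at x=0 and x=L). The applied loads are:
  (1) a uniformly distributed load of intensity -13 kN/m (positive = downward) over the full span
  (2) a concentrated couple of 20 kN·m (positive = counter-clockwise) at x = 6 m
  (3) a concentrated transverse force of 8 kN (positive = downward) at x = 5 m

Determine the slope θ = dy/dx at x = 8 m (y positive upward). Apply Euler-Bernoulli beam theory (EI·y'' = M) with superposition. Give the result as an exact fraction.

Load 1 — uniform load w=-13 kN/m over full span:
  θ_1 = -wx(L-x)(L-2x)/(12EI) = -(-13)·8·(10-8)·(10-2·8)/(12·5000) = -13/625 rad
Load 2 — applied couple M₀=20 kN·m at a=6 m (b=L-a=4):
  θ_2 = (R_Ax²/2 - M_Ax - M₀(x-a))/EI  [x>a] with R_A=72/25, M_A=32/5 = ((72/25)·8²/2 - (32/5)·8 - 20·(8-6))/5000 = 3/15625 rad
Load 3 — point force P=8 kN at a=5 m (b=L-a=5):
  θ_3 = Pa²(L-x)(2bL-(3b+a)(L-x))/(2L³EI)  [x>a] = 8·5²·(10-8)·(2·5·10-(3·5+5)·(10-8))/(2·10³·5000) = 3/1250 rad
Superposition: θ = Σ θ_i = -569/31250 rad ≈ -0.018208 rad

θ(8) = -569/31250 rad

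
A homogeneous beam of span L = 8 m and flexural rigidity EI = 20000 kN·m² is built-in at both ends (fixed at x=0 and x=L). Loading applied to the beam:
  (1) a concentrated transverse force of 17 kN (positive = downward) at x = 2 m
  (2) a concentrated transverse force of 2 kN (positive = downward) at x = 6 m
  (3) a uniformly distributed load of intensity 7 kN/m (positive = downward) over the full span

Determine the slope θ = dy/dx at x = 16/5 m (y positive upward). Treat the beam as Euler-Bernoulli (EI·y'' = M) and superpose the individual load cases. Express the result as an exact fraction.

Load 1 — point force P=17 kN at a=2 m (b=L-a=6):
  θ_1 = Pa²(L-x)(2bL-(3b+a)(L-x))/(2L³EI)  [x>a] = 17·2²·(8-(16/5))·(2·6·8-(3·6+2)·(8-(16/5)))/(2·8³·20000) = 0 rad
Load 2 — point force P=2 kN at a=6 m (b=L-a=2):
  θ_2 = -Pb²x(2aL-(3a+b)x)/(2L³EI)  [x≤a] = -2·2²·(16/5)·(2·6·8-(3·6+2)·(16/5))/(2·8³·20000) = -1/25000 rad
Load 3 — uniform load w=7 kN/m over full span:
  θ_3 = -wx(L-x)(L-2x)/(12EI) = -7·(16/5)·(8-(16/5))·(8-2·(16/5))/(12·20000) = -56/78125 rad
Superposition: θ = Σ θ_i = -473/625000 rad ≈ -0.000757 rad

θ(16/5) = -473/625000 rad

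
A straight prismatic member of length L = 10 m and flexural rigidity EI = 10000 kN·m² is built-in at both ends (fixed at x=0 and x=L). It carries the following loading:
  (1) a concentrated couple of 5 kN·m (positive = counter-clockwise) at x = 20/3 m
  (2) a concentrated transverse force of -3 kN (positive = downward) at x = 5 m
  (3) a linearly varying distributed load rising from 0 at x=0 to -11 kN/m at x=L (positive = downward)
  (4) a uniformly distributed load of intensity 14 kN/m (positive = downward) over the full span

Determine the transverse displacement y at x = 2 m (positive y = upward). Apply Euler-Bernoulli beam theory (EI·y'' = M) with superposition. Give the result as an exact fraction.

y(2) = -42593/4500000 m

Load 1 — applied couple M₀=5 kN·m at a=20/3 m (b=L-a=10/3):
  y_1 = (R_Ax³/6 - M_Ax²/2)/EI  [x≤a] with R_A=2/3, M_A=5/3 = ((2/3)·2³/6 - (5/3)·2²/2)/10000 = -11/45000 m
Load 2 — point force P=-3 kN at a=5 m (b=L-a=5):
  y_2 = -Pb²x²(3aL-(3a+b)x)/(6L³EI)  [x≤a] = -(-3)·5²·2²·(3·5·10-(3·5+5)·2)/(6·10³·10000) = 11/20000 m
Load 3 — triangular load w₀=-11 kN/m (0→w₀ over full span):
  y_3 = -w₀x²(L-x)²(x+2L)/(120LEI) = -(-11)·2²·(10-2)²·(2+2·10)/(120·10·10000) = 242/46875 m
Load 4 — uniform load w=14 kN/m over full span:
  y_4 = -wx²(L-x)²/(24EI) = -14·2²·(10-2)²/(24·10000) = -28/1875 m
Superposition: y = Σ y_i = -42593/4500000 m ≈ -0.009465 m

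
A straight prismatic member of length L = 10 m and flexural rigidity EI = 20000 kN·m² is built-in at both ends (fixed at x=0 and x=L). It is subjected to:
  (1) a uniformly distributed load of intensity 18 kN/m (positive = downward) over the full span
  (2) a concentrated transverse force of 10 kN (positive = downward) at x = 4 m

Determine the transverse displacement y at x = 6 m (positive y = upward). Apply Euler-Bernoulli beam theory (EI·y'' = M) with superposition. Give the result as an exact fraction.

Load 1 — uniform load w=18 kN/m over full span:
  y_1 = -wx²(L-x)²/(24EI) = -18·6²·(10-6)²/(24·20000) = -27/1250 m
Load 2 — point force P=10 kN at a=4 m (b=L-a=6):
  y_2 = -Pa²(L-x)²(3bL-(3b+a)(L-x))/(6L³EI)  [x>a] = -10·4²·(10-6)²·(3·6·10-(3·6+4)·(10-6))/(6·10³·20000) = -92/46875 m
Superposition: y = Σ y_i = -2209/93750 m ≈ -0.023563 m

y(6) = -2209/93750 m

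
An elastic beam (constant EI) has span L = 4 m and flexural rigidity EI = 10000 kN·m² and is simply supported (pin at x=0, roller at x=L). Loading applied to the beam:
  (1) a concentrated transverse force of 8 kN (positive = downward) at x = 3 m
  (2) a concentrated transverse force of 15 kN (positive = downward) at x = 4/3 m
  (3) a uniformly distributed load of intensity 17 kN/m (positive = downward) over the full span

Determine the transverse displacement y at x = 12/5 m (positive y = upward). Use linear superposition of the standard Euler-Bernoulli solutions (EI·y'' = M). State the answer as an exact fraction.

Load 1 — point force P=8 kN at a=3 m (b=L-a=1):
  y_1 = -Pbx(L²-b²-x²)/(6LEI)  [x≤a] = -8·1·(12/5)·(4²-1²-(12/5)²)/(6·4·10000) = -231/312500 m
Load 2 — point force P=15 kN at a=4/3 m (b=L-a=8/3):
  y_2 = -Pa(L-x)(2Lx-a²-x²)/(6LEI)  [x>a] = -15·(4/3)·(4-(12/5))·(2·4·(12/5)-(4/3)²-(12/5)²)/(6·4·10000) = -656/421875 m
Load 3 — uniform load w=17 kN/m over full span:
  y_3 = -wx(L³-2Lx²+x³)/(24EI) = -17·(12/5)·(4³-2·4·(12/5)²+(12/5)³)/(24·10000) = -2108/390625 m
Superposition: y = Σ y_i = -324449/42187500 m ≈ -0.007691 m

y(12/5) = -324449/42187500 m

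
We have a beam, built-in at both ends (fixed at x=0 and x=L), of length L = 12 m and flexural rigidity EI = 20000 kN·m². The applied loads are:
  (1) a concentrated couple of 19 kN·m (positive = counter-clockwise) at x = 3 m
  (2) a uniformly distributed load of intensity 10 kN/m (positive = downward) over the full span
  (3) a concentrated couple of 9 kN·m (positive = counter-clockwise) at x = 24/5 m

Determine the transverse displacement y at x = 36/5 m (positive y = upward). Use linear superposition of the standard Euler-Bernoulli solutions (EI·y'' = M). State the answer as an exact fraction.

Load 1 — applied couple M₀=19 kN·m at a=3 m (b=L-a=9):
  y_1 = (R_Ax³/6 - M_Ax²/2 - M₀(x-a)²/2)/EI  [x>a] with R_A=57/32, M_A=-57/16 = ((57/32)·(36/5)³/6 - (-57/16)·(36/5)²/2 - 19·((36/5)-3)²/2)/20000 = 2223/1250000 m
Load 2 — uniform load w=10 kN/m over full span:
  y_2 = -wx²(L-x)²/(24EI) = -10·(36/5)²·(12-(36/5))²/(24·20000) = -1944/78125 m
Load 3 — applied couple M₀=9 kN·m at a=24/5 m (b=L-a=36/5):
  y_3 = (R_Ax³/6 - M_Ax²/2 - M₀(x-a)²/2)/EI  [x>a] with R_A=27/25, M_A=27/25 = ((27/25)·(36/5)³/6 - (27/25)·(36/5)²/2 - 9·((36/5)-(24/5))²/2)/20000 = 1296/1953125 m
Superposition: y = Σ y_i = -701289/31250000 m ≈ -0.022441 m

y(36/5) = -701289/31250000 m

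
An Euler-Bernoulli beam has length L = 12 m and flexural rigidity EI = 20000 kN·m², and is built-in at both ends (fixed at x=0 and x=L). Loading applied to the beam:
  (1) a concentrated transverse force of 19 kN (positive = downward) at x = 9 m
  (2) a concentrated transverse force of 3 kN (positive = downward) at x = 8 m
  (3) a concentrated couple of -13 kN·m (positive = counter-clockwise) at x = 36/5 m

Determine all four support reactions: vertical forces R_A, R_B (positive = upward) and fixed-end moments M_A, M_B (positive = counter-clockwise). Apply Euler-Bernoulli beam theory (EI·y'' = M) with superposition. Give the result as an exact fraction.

Load 1 — point force P=19 kN at a=9 m (b=L-a=3):
  R_A = Pb²(3a+b)/L³ = 19·3²·(3·9+3)/12³ = 95/32 kN
  M_A = Pab²/L² = 19·9·3²/12² = 171/16 kN·m
  R_B = Pa²(a+3b)/L³ = 19·9²·(9+3·3)/12³ = 513/32 kN
  M_B = -Pa²b/L² = -19·9²·3/12² = -513/16 kN·m
Load 2 — point force P=3 kN at a=8 m (b=L-a=4):
  R_A = Pb²(3a+b)/L³ = 3·4²·(3·8+4)/12³ = 7/9 kN
  M_A = Pab²/L² = 3·8·4²/12² = 8/3 kN·m
  R_B = Pa²(a+3b)/L³ = 3·8²·(8+3·4)/12³ = 20/9 kN
  M_B = -Pa²b/L² = -3·8²·4/12² = -16/3 kN·m
Load 3 — applied couple M₀=-13 kN·m at a=36/5 m (b=L-a=24/5):
  R_A = 6M₀ab/L³ = 6·(-13)·(36/5)·(24/5)/12³ = -39/25 kN
  M_A = M₀b(2a-b)/L² = (-13)·(24/5)·(2·(36/5)-(24/5))/12² = -104/25 kN·m
  R_B = -6M₀ab/L³ = -6·(-13)·(36/5)·(24/5)/12³ = 39/25 kN
  M_B = M₀a(2b-a)/L² = (-13)·(36/5)·(2·(24/5)-(36/5))/12² = -39/25 kN·m
Superposition: R_A = 15743/7200 kN, M_A = 11033/1200 kN·m, R_B = 142657/7200 kN, M_B = -46747/1200 kN·m

R_A = 15743/7200 kN, M_A = 11033/1200 kN·m, R_B = 142657/7200 kN, M_B = -46747/1200 kN·m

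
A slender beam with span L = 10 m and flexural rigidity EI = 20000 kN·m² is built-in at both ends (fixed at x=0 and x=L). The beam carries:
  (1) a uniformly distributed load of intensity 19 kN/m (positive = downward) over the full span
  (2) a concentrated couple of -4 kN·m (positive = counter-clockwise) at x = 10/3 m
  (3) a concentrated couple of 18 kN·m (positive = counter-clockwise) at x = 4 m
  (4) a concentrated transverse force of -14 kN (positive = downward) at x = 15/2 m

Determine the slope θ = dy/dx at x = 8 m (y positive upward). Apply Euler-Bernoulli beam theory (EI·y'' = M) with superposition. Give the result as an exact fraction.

Load 1 — uniform load w=19 kN/m over full span:
  θ_1 = -wx(L-x)(L-2x)/(12EI) = -19·8·(10-8)·(10-2·8)/(12·20000) = 19/2500 rad
Load 2 — applied couple M₀=-4 kN·m at a=10/3 m (b=L-a=20/3):
  θ_2 = (R_Ax²/2 - M_Ax - M₀(x-a))/EI  [x>a] with R_A=-8/15, M_A=0 = ((-8/15)·8²/2 - 0·8 - (-4)·(8-(10/3)))/20000 = 1/12500 rad
Load 3 — applied couple M₀=18 kN·m at a=4 m (b=L-a=6):
  θ_3 = (R_Ax²/2 - M_Ax - M₀(x-a))/EI  [x>a] with R_A=324/125, M_A=54/25 = ((324/125)·8²/2 - (54/25)·8 - 18·(8-4))/20000 = -99/312500 rad
Load 4 — point force P=-14 kN at a=15/2 m (b=L-a=5/2):
  θ_4 = Pa²(L-x)(2bL-(3b+a)(L-x))/(2L³EI)  [x>a] = (-14)·(15/2)²·(10-8)·(2·(5/2)·10-(3·(5/2)+(15/2))·(10-8))/(2·10³·20000) = -63/80000 rad
Superposition: θ = Σ θ_i = 65757/10000000 rad ≈ 0.006576 rad

θ(8) = 65757/10000000 rad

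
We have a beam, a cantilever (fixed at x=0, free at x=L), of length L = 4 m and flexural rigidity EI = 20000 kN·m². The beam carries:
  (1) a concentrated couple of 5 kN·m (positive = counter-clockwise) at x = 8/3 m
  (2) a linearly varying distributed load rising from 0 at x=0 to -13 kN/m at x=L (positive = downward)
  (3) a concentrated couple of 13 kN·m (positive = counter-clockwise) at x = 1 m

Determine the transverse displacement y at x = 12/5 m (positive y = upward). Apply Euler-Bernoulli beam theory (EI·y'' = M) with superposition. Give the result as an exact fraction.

y(12/5) = 5657267/625000000 m

Load 1 — applied couple M₀=5 kN·m at a=8/3 m (b=L-a=4/3):
  y_1 = M₀x²/(2EI)  [x≤a] = 5·(12/5)²/(2·20000) = 9/12500 m
Load 2 — triangular load w₀=-13 kN/m (0→w₀ over full span):
  y_2 = (w₀Lx³/12-w₀L²x²/6-w₀x⁵/(120L))/EI = ((-13)·4·(12/5)³/12-(-13)·4²·(12/5)²/6-(-13)·(12/5)⁵/(120·4))/20000 = 69303/9765625 m
Load 3 — applied couple M₀=13 kN·m at a=1 m (b=L-a=3):
  y_3 = M₀a(2x-a)/(2EI)  [x>a] = 13·1·(2·(12/5)-1)/(2·20000) = 247/200000 m
Superposition: y = Σ y_i = 5657267/625000000 m ≈ 0.009052 m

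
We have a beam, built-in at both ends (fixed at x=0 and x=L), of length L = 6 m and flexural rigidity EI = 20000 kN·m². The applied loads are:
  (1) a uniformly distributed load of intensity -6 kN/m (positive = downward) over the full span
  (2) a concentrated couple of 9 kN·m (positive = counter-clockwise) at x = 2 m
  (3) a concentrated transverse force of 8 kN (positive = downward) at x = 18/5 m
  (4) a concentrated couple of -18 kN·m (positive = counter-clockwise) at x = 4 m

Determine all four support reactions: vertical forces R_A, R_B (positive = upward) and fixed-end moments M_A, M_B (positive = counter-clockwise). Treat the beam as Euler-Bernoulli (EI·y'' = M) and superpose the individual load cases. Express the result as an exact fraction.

Load 1 — uniform load w=-6 kN/m over full span:
  R_A = wL/2 = (-6)·6/2 = -18 kN
  M_A = wL²/12 = (-6)·6²/12 = -18 kN·m
  R_B = wL/2 = (-6)·6/2 = -18 kN
  M_B = -wL²/12 = -(-6)·6²/12 = 18 kN·m
Load 2 — applied couple M₀=9 kN·m at a=2 m (b=L-a=4):
  R_A = 6M₀ab/L³ = 6·9·2·4/6³ = 2 kN
  M_A = M₀b(2a-b)/L² = 9·4·(2·2-4)/6² = 0 kN·m
  R_B = -6M₀ab/L³ = -6·9·2·4/6³ = -2 kN
  M_B = M₀a(2b-a)/L² = 9·2·(2·4-2)/6² = 3 kN·m
Load 3 — point force P=8 kN at a=18/5 m (b=L-a=12/5):
  R_A = Pb²(3a+b)/L³ = 8·(12/5)²·(3·(18/5)+(12/5))/6³ = 352/125 kN
  M_A = Pab²/L² = 8·(18/5)·(12/5)²/6² = 576/125 kN·m
  R_B = Pa²(a+3b)/L³ = 8·(18/5)²·((18/5)+3·(12/5))/6³ = 648/125 kN
  M_B = -Pa²b/L² = -8·(18/5)²·(12/5)/6² = -864/125 kN·m
Load 4 — applied couple M₀=-18 kN·m at a=4 m (b=L-a=2):
  R_A = 6M₀ab/L³ = 6·(-18)·4·2/6³ = -4 kN
  M_A = M₀b(2a-b)/L² = (-18)·2·(2·4-2)/6² = -6 kN·m
  R_B = -6M₀ab/L³ = -6·(-18)·4·2/6³ = 4 kN
  M_B = M₀a(2b-a)/L² = (-18)·4·(2·2-4)/6² = 0 kN·m
Superposition: R_A = -2148/125 kN, M_A = -2424/125 kN·m, R_B = -1352/125 kN, M_B = 1761/125 kN·m

R_A = -2148/125 kN, M_A = -2424/125 kN·m, R_B = -1352/125 kN, M_B = 1761/125 kN·m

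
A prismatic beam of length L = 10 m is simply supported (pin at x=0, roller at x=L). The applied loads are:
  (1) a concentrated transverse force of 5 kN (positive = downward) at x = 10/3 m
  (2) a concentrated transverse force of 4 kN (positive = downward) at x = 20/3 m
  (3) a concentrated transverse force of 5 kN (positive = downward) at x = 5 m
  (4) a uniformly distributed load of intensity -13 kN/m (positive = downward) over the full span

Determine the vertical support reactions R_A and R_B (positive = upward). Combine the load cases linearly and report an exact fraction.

Load 1 — point force P=5 kN at a=10/3 m (b=L-a=20/3):
  R_A = Pb/L = 5·(20/3)/10 = 10/3 kN
  R_B = Pa/L = 5·(10/3)/10 = 5/3 kN
Load 2 — point force P=4 kN at a=20/3 m (b=L-a=10/3):
  R_A = Pb/L = 4·(10/3)/10 = 4/3 kN
  R_B = Pa/L = 4·(20/3)/10 = 8/3 kN
Load 3 — point force P=5 kN at a=5 m (b=L-a=5):
  R_A = Pb/L = 5·5/10 = 5/2 kN
  R_B = Pa/L = 5·5/10 = 5/2 kN
Load 4 — uniform load w=-13 kN/m over full span:
  R_A = wL/2 = (-13)·10/2 = -65 kN
  R_B = wL/2 = (-13)·10/2 = -65 kN
Superposition: R_A = -347/6 kN, R_B = -349/6 kN

R_A = -347/6 kN, R_B = -349/6 kN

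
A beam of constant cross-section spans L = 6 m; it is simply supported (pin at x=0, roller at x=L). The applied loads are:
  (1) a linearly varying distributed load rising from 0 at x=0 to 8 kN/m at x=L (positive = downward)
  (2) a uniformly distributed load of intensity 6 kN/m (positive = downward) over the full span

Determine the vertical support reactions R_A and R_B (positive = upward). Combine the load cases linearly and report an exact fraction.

Load 1 — triangular load w₀=8 kN/m (0→w₀ over full span):
  R_A = w₀L/6 = 8·6/6 = 8 kN
  R_B = w₀L/3 = 8·6/3 = 16 kN
Load 2 — uniform load w=6 kN/m over full span:
  R_A = wL/2 = 6·6/2 = 18 kN
  R_B = wL/2 = 6·6/2 = 18 kN
Superposition: R_A = 26 kN, R_B = 34 kN

R_A = 26 kN, R_B = 34 kN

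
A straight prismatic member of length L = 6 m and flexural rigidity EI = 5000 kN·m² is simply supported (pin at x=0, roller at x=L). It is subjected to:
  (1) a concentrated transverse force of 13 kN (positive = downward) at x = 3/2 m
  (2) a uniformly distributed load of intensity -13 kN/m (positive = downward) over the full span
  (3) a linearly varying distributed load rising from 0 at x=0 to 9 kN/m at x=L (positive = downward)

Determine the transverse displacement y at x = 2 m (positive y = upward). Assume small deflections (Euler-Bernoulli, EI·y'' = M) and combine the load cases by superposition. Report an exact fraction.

Load 1 — point force P=13 kN at a=3/2 m (b=L-a=9/2):
  y_1 = -Pa(L-x)(2Lx-a²-x²)/(6LEI)  [x>a] = -13·(3/2)·(6-2)·(2·6·2-(3/2)²-2²)/(6·6·5000) = -923/120000 m
Load 2 — uniform load w=-13 kN/m over full span:
  y_2 = -wx(L³-2Lx²+x³)/(24EI) = -(-13)·2·(6³-2·6·2²+2³)/(24·5000) = 143/3750 m
Load 3 — triangular load w₀=9 kN/m (0→w₀ over full span):
  y_3 = -w₀x(7L⁴-10L²x²+3x⁴)/(360LEI) = -9·2·(7·6⁴-10·6²·2²+3·2⁴)/(360·6·5000) = -8/625 m
Superposition: y = Σ y_i = 2117/120000 m ≈ 0.017642 m

y(2) = 2117/120000 m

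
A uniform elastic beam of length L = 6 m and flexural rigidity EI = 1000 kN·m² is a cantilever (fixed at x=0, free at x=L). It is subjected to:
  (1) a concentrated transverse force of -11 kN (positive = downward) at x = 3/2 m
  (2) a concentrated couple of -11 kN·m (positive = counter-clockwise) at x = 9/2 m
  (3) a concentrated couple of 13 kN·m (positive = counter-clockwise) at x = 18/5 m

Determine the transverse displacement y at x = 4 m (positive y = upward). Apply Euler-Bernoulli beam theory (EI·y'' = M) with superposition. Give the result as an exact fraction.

Load 1 — point force P=-11 kN at a=3/2 m (b=L-a=9/2):
  y_1 = -Pa²(3x-a)/(6EI)  [x>a] = -(-11)·(3/2)²·(3·4-(3/2))/(6·1000) = 693/16000 m
Load 2 — applied couple M₀=-11 kN·m at a=9/2 m (b=L-a=3/2):
  y_2 = M₀x²/(2EI)  [x≤a] = (-11)·4²/(2·1000) = -11/125 m
Load 3 — applied couple M₀=13 kN·m at a=18/5 m (b=L-a=12/5):
  y_3 = M₀a(2x-a)/(2EI)  [x>a] = 13·(18/5)·(2·4-(18/5))/(2·1000) = 1287/12500 m
Superposition: y = Σ y_i = 23309/400000 m ≈ 0.058272 m

y(4) = 23309/400000 m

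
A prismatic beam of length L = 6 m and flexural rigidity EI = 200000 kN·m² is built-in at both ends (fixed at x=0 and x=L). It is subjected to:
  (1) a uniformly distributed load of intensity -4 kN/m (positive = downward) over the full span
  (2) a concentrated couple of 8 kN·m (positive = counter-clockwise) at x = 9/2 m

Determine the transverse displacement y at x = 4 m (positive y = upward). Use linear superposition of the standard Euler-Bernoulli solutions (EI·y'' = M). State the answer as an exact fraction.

Load 1 — uniform load w=-4 kN/m over full span:
  y_1 = -wx²(L-x)²/(24EI) = -(-4)·4²·(6-4)²/(24·200000) = 1/18750 m
Load 2 — applied couple M₀=8 kN·m at a=9/2 m (b=L-a=3/2):
  y_2 = (R_Ax³/6 - M_Ax²/2)/EI  [x≤a] with R_A=3/2, M_A=5/2 = ((3/2)·4³/6 - (5/2)·4²/2)/200000 = -1/50000 m
Superposition: y = Σ y_i = 1/30000 m ≈ 0.000033 m

y(4) = 1/30000 m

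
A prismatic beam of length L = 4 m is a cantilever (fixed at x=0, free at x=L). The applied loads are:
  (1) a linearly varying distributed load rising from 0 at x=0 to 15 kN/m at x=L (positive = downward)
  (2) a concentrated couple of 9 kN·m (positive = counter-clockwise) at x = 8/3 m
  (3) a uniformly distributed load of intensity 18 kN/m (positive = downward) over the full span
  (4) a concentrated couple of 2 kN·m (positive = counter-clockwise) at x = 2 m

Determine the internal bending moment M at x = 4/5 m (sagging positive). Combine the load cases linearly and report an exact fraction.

Load 1 — triangular load w₀=15 kN/m (0→w₀ over full span):
  M_1 = w₀Lx/2 - w₀L²/3 - w₀x³/(6L) = 15·4·(4/5)/2 - 15·4²/3 - 15·(4/5)³/(6·4) = -1408/25 kN·m
Load 2 — applied couple M₀=9 kN·m at a=8/3 m (b=L-a=4/3):
  M_2 = M₀  [x≤a] = 9 = 9 kN·m
Load 3 — uniform load w=18 kN/m over full span:
  M_3 = -w(L-x)²/2 = -18·(4-(4/5))²/2 = -2304/25 kN·m
Load 4 — applied couple M₀=2 kN·m at a=2 m (b=L-a=2):
  M_4 = M₀  [x≤a] = 2 = 2 kN·m
Superposition: M = Σ M_i = -3437/25 kN·m ≈ -137.480000 kN·m

M(4/5) = -3437/25 kN·m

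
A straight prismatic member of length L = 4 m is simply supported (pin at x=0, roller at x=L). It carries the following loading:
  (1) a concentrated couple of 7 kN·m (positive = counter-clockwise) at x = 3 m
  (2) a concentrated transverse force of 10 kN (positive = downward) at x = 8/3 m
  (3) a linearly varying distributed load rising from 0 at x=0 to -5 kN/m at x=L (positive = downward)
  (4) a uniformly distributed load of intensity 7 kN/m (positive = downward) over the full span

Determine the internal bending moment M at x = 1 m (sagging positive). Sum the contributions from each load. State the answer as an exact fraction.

Load 1 — applied couple M₀=7 kN·m at a=3 m (b=L-a=1):
  M_1 = M₀x/L  [x≤a] = 7·1/4 = 7/4 kN·m
Load 2 — point force P=10 kN at a=8/3 m (b=L-a=4/3):
  M_2 = Pbx/L  [x≤a] = 10·(4/3)·1/4 = 10/3 kN·m
Load 3 — triangular load w₀=-5 kN/m (0→w₀ over full span):
  M_3 = w₀Lx/6 - w₀x³/(6L) = (-5)·4·1/6 - (-5)·1³/(6·4) = -25/8 kN·m
Load 4 — uniform load w=7 kN/m over full span:
  M_4 = wx(L-x)/2 = 7·1·(4-1)/2 = 21/2 kN·m
Superposition: M = Σ M_i = 299/24 kN·m ≈ 12.458333 kN·m

M(1) = 299/24 kN·m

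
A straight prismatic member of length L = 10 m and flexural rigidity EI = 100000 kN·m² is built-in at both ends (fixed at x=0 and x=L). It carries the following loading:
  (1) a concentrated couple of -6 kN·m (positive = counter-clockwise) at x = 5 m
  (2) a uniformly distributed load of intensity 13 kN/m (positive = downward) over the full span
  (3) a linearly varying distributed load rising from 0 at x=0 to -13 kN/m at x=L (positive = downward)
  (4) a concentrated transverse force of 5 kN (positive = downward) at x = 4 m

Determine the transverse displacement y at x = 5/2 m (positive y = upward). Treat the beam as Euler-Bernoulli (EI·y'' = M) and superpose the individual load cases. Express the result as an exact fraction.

y(5/2) = -477/409600 m

Load 1 — applied couple M₀=-6 kN·m at a=5 m (b=L-a=5):
  y_1 = (R_Ax³/6 - M_Ax²/2)/EI  [x≤a] with R_A=-9/10, M_A=-3/2 = ((-9/10)·(5/2)³/6 - (-3/2)·(5/2)²/2)/100000 = 3/128000 m
Load 2 — uniform load w=13 kN/m over full span:
  y_2 = -wx²(L-x)²/(24EI) = -13·(5/2)²·(10-(5/2))²/(24·100000) = -39/20480 m
Load 3 — triangular load w₀=-13 kN/m (0→w₀ over full span):
  y_3 = -w₀x²(L-x)²(x+2L)/(120LEI) = -(-13)·(5/2)²·(10-(5/2))²·((5/2)+2·10)/(120·10·100000) = 351/409600 m
Load 4 — point force P=5 kN at a=4 m (b=L-a=6):
  y_4 = -Pb²x²(3aL-(3a+b)x)/(6L³EI)  [x≤a] = -5·6²·(5/2)²·(3·4·10-(3·4+6)·(5/2))/(6·10³·100000) = -9/64000 m
Superposition: y = Σ y_i = -477/409600 m ≈ -0.001165 m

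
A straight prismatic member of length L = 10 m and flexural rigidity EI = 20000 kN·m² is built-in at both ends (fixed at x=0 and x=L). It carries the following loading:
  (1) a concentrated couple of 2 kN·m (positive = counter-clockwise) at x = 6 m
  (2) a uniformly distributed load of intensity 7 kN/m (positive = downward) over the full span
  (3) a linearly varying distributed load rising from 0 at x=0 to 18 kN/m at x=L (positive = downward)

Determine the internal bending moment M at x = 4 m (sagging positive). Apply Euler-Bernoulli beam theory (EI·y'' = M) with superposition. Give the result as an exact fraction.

Load 1 — applied couple M₀=2 kN·m at a=6 m (b=L-a=4):
  M_1 = R_Ax - M_A  [x≤a] with R_A=36/125, M_A=16/25 = (36/125)·4 - (16/25) = 64/125 kN·m
Load 2 — uniform load w=7 kN/m over full span:
  M_2 = wLx/2 - wL²/12 - wx²/2 = 7·10·4/2 - 7·10²/12 - 7·4²/2 = 77/3 kN·m
Load 3 — triangular load w₀=18 kN/m (0→w₀ over full span):
  M_3 = 3w₀Lx/20 - w₀L²/30 - w₀x³/(6L) = 3·18·10·4/20 - 18·10²/30 - 18·4³/(6·10) = 144/5 kN·m
Superposition: M = Σ M_i = 20617/375 kN·m ≈ 54.978667 kN·m

M(4) = 20617/375 kN·m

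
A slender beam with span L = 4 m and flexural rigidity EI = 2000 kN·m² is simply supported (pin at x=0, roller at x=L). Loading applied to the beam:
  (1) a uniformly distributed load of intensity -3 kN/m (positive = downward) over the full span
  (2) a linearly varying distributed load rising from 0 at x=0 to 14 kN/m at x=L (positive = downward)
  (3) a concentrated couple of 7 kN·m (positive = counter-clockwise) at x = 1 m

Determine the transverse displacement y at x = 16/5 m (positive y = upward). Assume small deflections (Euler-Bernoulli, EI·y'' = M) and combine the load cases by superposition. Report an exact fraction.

y(16/5) = -179443/62500000 m

Load 1 — uniform load w=-3 kN/m over full span:
  y_1 = -wx(L³-2Lx²+x³)/(24EI) = -(-3)·(16/5)·(4³-2·4·(16/5)²+(16/5)³)/(24·2000) = 232/78125 m
Load 2 — triangular load w₀=14 kN/m (0→w₀ over full span):
  y_2 = -w₀x(7L⁴-10L²x²+3x⁴)/(360LEI) = -14·(16/5)·(7·4⁴-10·4²·(16/5)²+3·(16/5)⁴)/(360·4·2000) = -14224/1953125 m
Load 3 — applied couple M₀=7 kN·m at a=1 m (b=L-a=3):
  y_3 = (M₀x³/(6L)-M₀(x-a)²/2+C₁x)/EI  [x>a] with C₁=M₀(3b²-L²)/(6L)=77/24 = (7·(16/5)³/(6·4)-7·((16/5)-1)²/2+(77/24)·(16/5))/2000 = 721/500000 m
Superposition: y = Σ y_i = -179443/62500000 m ≈ -0.002871 m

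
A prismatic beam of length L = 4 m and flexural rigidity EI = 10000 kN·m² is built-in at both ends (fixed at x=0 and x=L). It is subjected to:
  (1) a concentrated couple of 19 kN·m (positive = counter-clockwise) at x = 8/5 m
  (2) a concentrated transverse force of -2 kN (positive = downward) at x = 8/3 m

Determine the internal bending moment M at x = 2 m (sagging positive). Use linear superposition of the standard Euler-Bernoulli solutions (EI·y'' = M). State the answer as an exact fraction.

Load 1 — applied couple M₀=19 kN·m at a=8/5 m (b=L-a=12/5):
  M_1 = R_Ax - M_A - M₀  [x>a] with R_A=171/25, M_A=57/25 = (171/25)·2 - (57/25) - 19 = -38/5 kN·m
Load 2 — point force P=-2 kN at a=8/3 m (b=L-a=4/3):
  M_2 = Pb²(3a+b)x/L³ - Pab²/L²  [x≤a] = (-2)·(4/3)²·(3·(8/3)+(4/3))·2/4³ - (-2)·(8/3)·(4/3)²/4² = -4/9 kN·m
Superposition: M = Σ M_i = -362/45 kN·m ≈ -8.044444 kN·m

M(2) = -362/45 kN·m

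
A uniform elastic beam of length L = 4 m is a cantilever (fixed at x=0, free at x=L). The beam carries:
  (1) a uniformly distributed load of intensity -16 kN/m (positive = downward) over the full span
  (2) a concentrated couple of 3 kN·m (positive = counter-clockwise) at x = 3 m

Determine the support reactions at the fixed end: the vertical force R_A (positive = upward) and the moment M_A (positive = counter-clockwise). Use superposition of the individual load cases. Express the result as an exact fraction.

R_A = -64 kN, M_A = -131 kN·m

Load 1 — uniform load w=-16 kN/m over full span:
  R_A = wL = (-16)·4 = -64 kN
  M_A = wL²/2 = (-16)·4²/2 = -128 kN·m
Load 2 — applied couple M₀=3 kN·m at a=3 m (b=L-a=1):
  R_A = 0 kN
  M_A = -M₀ = -3 kN·m
Superposition: R_A = -64 kN, M_A = -131 kN·m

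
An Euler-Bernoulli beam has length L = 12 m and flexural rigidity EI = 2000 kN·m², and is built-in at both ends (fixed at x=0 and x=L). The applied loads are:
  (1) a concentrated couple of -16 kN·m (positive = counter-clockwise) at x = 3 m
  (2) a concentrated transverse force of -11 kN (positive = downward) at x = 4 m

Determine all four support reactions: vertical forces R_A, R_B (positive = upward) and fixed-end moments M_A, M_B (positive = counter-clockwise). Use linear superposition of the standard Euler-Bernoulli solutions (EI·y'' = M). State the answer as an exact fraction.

Load 1 — applied couple M₀=-16 kN·m at a=3 m (b=L-a=9):
  R_A = 6M₀ab/L³ = 6·(-16)·3·9/12³ = -3/2 kN
  M_A = M₀b(2a-b)/L² = (-16)·9·(2·3-9)/12² = 3 kN·m
  R_B = -6M₀ab/L³ = -6·(-16)·3·9/12³ = 3/2 kN
  M_B = M₀a(2b-a)/L² = (-16)·3·(2·9-3)/12² = -5 kN·m
Load 2 — point force P=-11 kN at a=4 m (b=L-a=8):
  R_A = Pb²(3a+b)/L³ = (-11)·8²·(3·4+8)/12³ = -220/27 kN
  M_A = Pab²/L² = (-11)·4·8²/12² = -176/9 kN·m
  R_B = Pa²(a+3b)/L³ = (-11)·4²·(4+3·8)/12³ = -77/27 kN
  M_B = -Pa²b/L² = -(-11)·4²·8/12² = 88/9 kN·m
Superposition: R_A = -521/54 kN, M_A = -149/9 kN·m, R_B = -73/54 kN, M_B = 43/9 kN·m

R_A = -521/54 kN, M_A = -149/9 kN·m, R_B = -73/54 kN, M_B = 43/9 kN·m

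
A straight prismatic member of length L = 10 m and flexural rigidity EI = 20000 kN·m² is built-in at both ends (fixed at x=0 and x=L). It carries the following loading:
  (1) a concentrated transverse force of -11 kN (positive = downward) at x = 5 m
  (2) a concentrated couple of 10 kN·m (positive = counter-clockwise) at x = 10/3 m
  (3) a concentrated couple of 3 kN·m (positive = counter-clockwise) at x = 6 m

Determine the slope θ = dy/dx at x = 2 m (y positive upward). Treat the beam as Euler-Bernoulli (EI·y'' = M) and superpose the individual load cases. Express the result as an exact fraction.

θ(2) = 13583/15000000 rad

Load 1 — point force P=-11 kN at a=5 m (b=L-a=5):
  θ_1 = -Pb²x(2aL-(3a+b)x)/(2L³EI)  [x≤a] = -(-11)·5²·2·(2·5·10-(3·5+5)·2)/(2·10³·20000) = 33/40000 rad
Load 2 — applied couple M₀=10 kN·m at a=10/3 m (b=L-a=20/3):
  θ_2 = (R_Ax²/2 - M_Ax)/EI  [x≤a] with R_A=4/3, M_A=0 = ((4/3)·2²/2 - 0·2)/20000 = 1/7500 rad
Load 3 — applied couple M₀=3 kN·m at a=6 m (b=L-a=4):
  θ_3 = (R_Ax²/2 - M_Ax)/EI  [x≤a] with R_A=54/125, M_A=24/25 = ((54/125)·2²/2 - (24/25)·2)/20000 = -33/625000 rad
Superposition: θ = Σ θ_i = 13583/15000000 rad ≈ 0.000906 rad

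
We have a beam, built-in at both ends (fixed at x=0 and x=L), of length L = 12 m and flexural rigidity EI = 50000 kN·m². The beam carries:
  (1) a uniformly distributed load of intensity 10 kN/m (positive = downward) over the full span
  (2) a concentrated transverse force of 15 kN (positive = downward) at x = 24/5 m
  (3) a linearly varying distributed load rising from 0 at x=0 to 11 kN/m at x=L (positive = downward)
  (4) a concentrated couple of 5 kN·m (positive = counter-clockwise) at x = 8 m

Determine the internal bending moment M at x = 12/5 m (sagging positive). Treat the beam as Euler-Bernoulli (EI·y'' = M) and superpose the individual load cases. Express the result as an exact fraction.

M(12/5) = -5669/375 kN·m

Load 1 — uniform load w=10 kN/m over full span:
  M_1 = wLx/2 - wL²/12 - wx²/2 = 10·12·(12/5)/2 - 10·12²/12 - 10·(12/5)²/2 = -24/5 kN·m
Load 2 — point force P=15 kN at a=24/5 m (b=L-a=36/5):
  M_2 = Pb²(3a+b)x/L³ - Pab²/L²  [x≤a] = 15·(36/5)²·(3·(24/5)+(36/5))·(12/5)/12³ - 15·(24/5)·(36/5)²/12² = -324/125 kN·m
Load 3 — triangular load w₀=11 kN/m (0→w₀ over full span):
  M_3 = 3w₀Lx/20 - w₀L²/30 - w₀x³/(6L) = 3·11·12·(12/5)/20 - 11·12²/30 - 11·(12/5)³/(6·12) = -924/125 kN·m
Load 4 — applied couple M₀=5 kN·m at a=8 m (b=L-a=4):
  M_4 = R_Ax - M_A  [x≤a] with R_A=5/9, M_A=5/3 = (5/9)·(12/5) - (5/3) = -1/3 kN·m
Superposition: M = Σ M_i = -5669/375 kN·m ≈ -15.117333 kN·m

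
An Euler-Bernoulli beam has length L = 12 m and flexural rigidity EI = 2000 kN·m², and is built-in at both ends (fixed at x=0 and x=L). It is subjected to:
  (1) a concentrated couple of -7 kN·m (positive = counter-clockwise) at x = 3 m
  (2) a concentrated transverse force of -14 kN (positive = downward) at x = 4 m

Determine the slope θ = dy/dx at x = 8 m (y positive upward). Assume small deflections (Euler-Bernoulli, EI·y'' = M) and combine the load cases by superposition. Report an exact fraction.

Load 1 — applied couple M₀=-7 kN·m at a=3 m (b=L-a=9):
  θ_1 = (R_Ax²/2 - M_Ax - M₀(x-a))/EI  [x>a] with R_A=-21/32, M_A=21/16 = ((-21/32)·8²/2 - (21/16)·8 - (-7)·(8-3))/2000 = 7/4000 rad
Load 2 — point force P=-14 kN at a=4 m (b=L-a=8):
  θ_2 = Pa²(L-x)(2bL-(3b+a)(L-x))/(2L³EI)  [x>a] = (-14)·4²·(12-8)·(2·8·12-(3·8+4)·(12-8))/(2·12³·2000) = -7/675 rad
Superposition: θ = Σ θ_i = -931/108000 rad ≈ -0.008620 rad

θ(8) = -931/108000 rad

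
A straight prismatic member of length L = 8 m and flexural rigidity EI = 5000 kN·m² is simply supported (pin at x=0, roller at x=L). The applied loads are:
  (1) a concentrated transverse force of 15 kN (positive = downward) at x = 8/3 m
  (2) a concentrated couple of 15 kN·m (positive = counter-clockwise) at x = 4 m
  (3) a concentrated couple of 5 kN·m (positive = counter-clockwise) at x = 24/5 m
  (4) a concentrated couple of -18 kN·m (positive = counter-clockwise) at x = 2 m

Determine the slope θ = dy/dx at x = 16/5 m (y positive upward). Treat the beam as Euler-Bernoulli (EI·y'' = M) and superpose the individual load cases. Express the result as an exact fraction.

Load 1 — point force P=15 kN at a=8/3 m (b=L-a=16/3):
  θ_1 = -Pa(2L²-6Lx+3x²+a²)/(6LEI)  [x>a] = -15·(8/3)·(2·8²-6·8·(16/5)+3·(16/5)²+(8/3)²)/(6·8·5000) = -172/84375 rad
Load 2 — applied couple M₀=15 kN·m at a=4 m (b=L-a=4):
  θ_2 = (M₀x²/(2L)+C₁)/EI  [x≤a] with C₁=M₀(3b²-L²)/(6L)=-5 = (15·(16/5)²/(2·8)+(-5))/5000 = 23/25000 rad
Load 3 — applied couple M₀=5 kN·m at a=24/5 m (b=L-a=16/5):
  θ_3 = (M₀x²/(2L)+C₁)/EI  [x≤a] with C₁=M₀(3b²-L²)/(6L)=-52/15 = (5·(16/5)²/(2·8)+(-52/15))/5000 = -1/18750 rad
Load 4 — applied couple M₀=-18 kN·m at a=2 m (b=L-a=6):
  θ_4 = (M₀x²/(2L)-M₀(x-a)+C₁)/EI  [x>a] with C₁=M₀(3b²-L²)/(6L)=-33/2 = ((-18)·(16/5)²/(2·8)-(-18)·((16/5)-2)+(-33/2))/5000 = -321/250000 rad
Superposition: θ = Σ θ_i = -16577/6750000 rad ≈ -0.002456 rad

θ(16/5) = -16577/6750000 rad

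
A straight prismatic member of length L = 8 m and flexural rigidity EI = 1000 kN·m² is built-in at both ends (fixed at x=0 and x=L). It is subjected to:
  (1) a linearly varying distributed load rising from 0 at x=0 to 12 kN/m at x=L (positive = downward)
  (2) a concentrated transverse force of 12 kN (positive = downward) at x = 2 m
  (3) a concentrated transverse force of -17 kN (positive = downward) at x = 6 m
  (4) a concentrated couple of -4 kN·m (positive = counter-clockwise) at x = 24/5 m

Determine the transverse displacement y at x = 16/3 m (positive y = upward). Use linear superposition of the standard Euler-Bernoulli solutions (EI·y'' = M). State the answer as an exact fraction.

y(16/3) = -30328/759375 m

Load 1 — triangular load w₀=12 kN/m (0→w₀ over full span):
  y_1 = -w₀x²(L-x)²(x+2L)/(120LEI) = -12·(16/3)²·(8-(16/3))²·((16/3)+2·8)/(120·8·1000) = -8192/151875 m
Load 2 — point force P=12 kN at a=2 m (b=L-a=6):
  y_2 = -Pa²(L-x)²(3bL-(3b+a)(L-x))/(6L³EI)  [x>a] = -12·2²·(8-(16/3))²·(3·6·8-(3·6+2)·(8-(16/3)))/(6·8³·1000) = -34/3375 m
Load 3 — point force P=-17 kN at a=6 m (b=L-a=2):
  y_3 = -Pb²x²(3aL-(3a+b)x)/(6L³EI)  [x≤a] = -(-17)·2²·(16/3)²·(3·6·8-(3·6+2)·(16/3))/(6·8³·1000) = 238/10125 m
Load 4 — applied couple M₀=-4 kN·m at a=24/5 m (b=L-a=16/5):
  y_4 = (R_Ax³/6 - M_Ax²/2 - M₀(x-a)²/2)/EI  [x>a] with R_A=-18/25, M_A=-32/25 = ((-18/25)·(16/3)³/6 - (-32/25)·(16/3)²/2 - (-4)·((16/3)-(24/5))²/2)/1000 = 16/28125 m
Superposition: y = Σ y_i = -30328/759375 m ≈ -0.039938 m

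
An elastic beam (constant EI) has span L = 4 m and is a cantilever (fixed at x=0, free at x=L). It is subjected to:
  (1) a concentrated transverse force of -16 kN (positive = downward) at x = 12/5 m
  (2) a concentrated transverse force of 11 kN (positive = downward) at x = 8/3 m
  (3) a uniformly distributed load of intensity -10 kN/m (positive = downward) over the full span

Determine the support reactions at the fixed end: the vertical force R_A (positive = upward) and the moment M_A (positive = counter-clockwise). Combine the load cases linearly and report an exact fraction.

R_A = -45 kN, M_A = -1336/15 kN·m

Load 1 — point force P=-16 kN at a=12/5 m (b=L-a=8/5):
  R_A = P = (-16) = -16 kN
  M_A = Pa = (-16)·(12/5) = -192/5 kN·m
Load 2 — point force P=11 kN at a=8/3 m (b=L-a=4/3):
  R_A = P = 11 kN
  M_A = Pa = 11·(8/3) = 88/3 kN·m
Load 3 — uniform load w=-10 kN/m over full span:
  R_A = wL = (-10)·4 = -40 kN
  M_A = wL²/2 = (-10)·4²/2 = -80 kN·m
Superposition: R_A = -45 kN, M_A = -1336/15 kN·m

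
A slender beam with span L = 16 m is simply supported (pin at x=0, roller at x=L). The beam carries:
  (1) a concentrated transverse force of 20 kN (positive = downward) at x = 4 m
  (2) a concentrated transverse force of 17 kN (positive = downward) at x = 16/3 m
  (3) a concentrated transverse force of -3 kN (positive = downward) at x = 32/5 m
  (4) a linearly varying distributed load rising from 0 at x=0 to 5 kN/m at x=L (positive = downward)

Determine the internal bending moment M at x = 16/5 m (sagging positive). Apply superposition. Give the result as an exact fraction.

M(16/5) = 1792/15 kN·m

Load 1 — point force P=20 kN at a=4 m (b=L-a=12):
  M_1 = Pbx/L  [x≤a] = 20·12·(16/5)/16 = 48 kN·m
Load 2 — point force P=17 kN at a=16/3 m (b=L-a=32/3):
  M_2 = Pbx/L  [x≤a] = 17·(32/3)·(16/5)/16 = 544/15 kN·m
Load 3 — point force P=-3 kN at a=32/5 m (b=L-a=48/5):
  M_3 = Pbx/L  [x≤a] = (-3)·(48/5)·(16/5)/16 = -144/25 kN·m
Load 4 — triangular load w₀=5 kN/m (0→w₀ over full span):
  M_4 = w₀Lx/6 - w₀x³/(6L) = 5·16·(16/5)/6 - 5·(16/5)³/(6·16) = 1024/25 kN·m
Superposition: M = Σ M_i = 1792/15 kN·m ≈ 119.466667 kN·m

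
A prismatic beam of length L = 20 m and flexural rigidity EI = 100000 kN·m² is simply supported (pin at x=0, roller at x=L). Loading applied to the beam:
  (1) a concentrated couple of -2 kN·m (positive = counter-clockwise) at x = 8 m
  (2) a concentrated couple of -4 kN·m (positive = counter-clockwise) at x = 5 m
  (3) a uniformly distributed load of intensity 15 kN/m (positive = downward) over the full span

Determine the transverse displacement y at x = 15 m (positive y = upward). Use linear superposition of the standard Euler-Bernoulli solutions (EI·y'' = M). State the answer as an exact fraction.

Load 1 — applied couple M₀=-2 kN·m at a=8 m (b=L-a=12):
  y_1 = (M₀x³/(6L)-M₀(x-a)²/2+C₁x)/EI  [x>a] with C₁=M₀(3b²-L²)/(6L)=-8/15 = ((-2)·15³/(6·20)-(-2)·(15-8)²/2+(-8/15)·15)/100000 = -61/400000 m
Load 2 — applied couple M₀=-4 kN·m at a=5 m (b=L-a=15):
  y_2 = (M₀x³/(6L)-M₀(x-a)²/2+C₁x)/EI  [x>a] with C₁=M₀(3b²-L²)/(6L)=-55/6 = ((-4)·15³/(6·20)-(-4)·(15-5)²/2+(-55/6)·15)/100000 = -1/2000 m
Load 3 — uniform load w=15 kN/m over full span:
  y_3 = -wx(L³-2Lx²+x³)/(24EI) = -15·15·(20³-2·20·15²+15³)/(24·100000) = -57/256 m
Superposition: y = Σ y_i = -178647/800000 m ≈ -0.223309 m

y(15) = -178647/800000 m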